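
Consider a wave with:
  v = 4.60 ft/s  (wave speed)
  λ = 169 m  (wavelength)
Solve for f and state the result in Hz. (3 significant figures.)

Solving v = f·λ for f: f = v/λ.
v = 4.60 ft/s = 1.402 m/s; λ = 169 m.
f = 0.008296 Hz

0.00830 Hz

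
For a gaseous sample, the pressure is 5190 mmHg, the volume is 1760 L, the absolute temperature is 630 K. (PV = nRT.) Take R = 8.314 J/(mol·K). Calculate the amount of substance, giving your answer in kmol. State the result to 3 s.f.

0.233 kmol

From the ideal-gas law: n = PV/(RT).
P = 5190 mmHg = 6.919×10^5 Pa; V = 1760 L = 1.760 m³; T = 630 K; R = 8.314 J/(mol·K).
n = 232.5 mol
232.5 mol × (1 kmol / 1000 mol) = 0.2325 kmol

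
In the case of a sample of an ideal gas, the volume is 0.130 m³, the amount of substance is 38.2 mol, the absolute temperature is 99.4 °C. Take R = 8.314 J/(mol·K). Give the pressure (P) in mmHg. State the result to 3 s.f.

From the ideal-gas law: P = nRT/V.
V = 0.130 m³; n = 38.2 mol; T = 99.4 °C = 372.5 K; R = 8.314 J/(mol·K).
P = 9.102×10^5 Pa
9.102×10^5 Pa × (1 mmHg / 133.3 Pa) = 6827 mmHg

6830 mmHg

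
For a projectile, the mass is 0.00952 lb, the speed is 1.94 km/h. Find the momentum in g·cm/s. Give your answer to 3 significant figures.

Directly: p = mv.
m = 0.00952 lb = 0.004318 kg; v = 1.94 km/h = 0.5389 m/s.
p = 0.002327 kg·m/s  (the unit combination reduces to kg·m/s = kg·m/s)
0.002327 kg·m/s × (1 g·cm/s / 1.000×10^-5 kg·m/s) = 232.7 g·cm/s

233 g·cm/s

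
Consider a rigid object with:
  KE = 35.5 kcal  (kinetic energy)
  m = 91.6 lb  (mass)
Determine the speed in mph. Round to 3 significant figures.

Rearranging: v = √(2·KE/m).
KE = 35.5 kcal = 1.485×10^5 J; m = 91.6 lb = 41.55 kg.
v = 84.56 m/s
84.56 m/s × (1 mph / 0.4470 m/s) = 189.1 mph

189 mph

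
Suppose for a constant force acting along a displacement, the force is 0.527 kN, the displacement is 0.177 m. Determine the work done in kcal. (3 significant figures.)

Directly: W = F·d.
F = 0.527 kN = 527.0 N; d = 0.177 m.
W = 93.28 J
93.28 J × (1 kcal / 4184 J) = 0.02229 kcal

0.0223 kcal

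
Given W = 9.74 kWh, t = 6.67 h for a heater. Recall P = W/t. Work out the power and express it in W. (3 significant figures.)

Directly: P = W/t.
W = 9.74 kWh = 3.506×10^7 J; t = 6.67 h = 24012 s.
P = 1460 W  (the unit combination reduces to kg·m²/s³ = W)

1460 W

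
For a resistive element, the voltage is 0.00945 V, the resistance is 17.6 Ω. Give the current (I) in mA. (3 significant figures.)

0.537 mA

Rearranging V = I·R for I: I = V/R.
V = 0.00945 V; R = 17.6 Ω.
I = 5.369×10^-4 A
5.369×10^-4 A × (1 mA / 0.001000 A) = 0.5369 mA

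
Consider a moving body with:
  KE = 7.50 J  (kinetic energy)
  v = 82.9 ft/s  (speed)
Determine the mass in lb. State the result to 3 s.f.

Solving KE = ½mv² for m: m = 2·KE/v².
KE = 7.50 J; v = 82.9 ft/s = 25.27 m/s.
m = 0.02349 kg
0.02349 kg × (1 lb / 0.4536 kg) = 0.05179 lb

0.0518 lb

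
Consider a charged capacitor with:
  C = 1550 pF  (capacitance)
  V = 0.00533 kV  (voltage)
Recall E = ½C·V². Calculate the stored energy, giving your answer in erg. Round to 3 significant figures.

0.220 erg

Directly: E = ½CV².
C = 1550 pF = 1.550×10^-9 F; V = 0.00533 kV = 5.330 V.
E = 2.202×10^-8 J  (the unit combination reduces to kg·m²/s² = J)
2.202×10^-8 J × (1 erg / 1.000×10^-7 J) = 0.2202 erg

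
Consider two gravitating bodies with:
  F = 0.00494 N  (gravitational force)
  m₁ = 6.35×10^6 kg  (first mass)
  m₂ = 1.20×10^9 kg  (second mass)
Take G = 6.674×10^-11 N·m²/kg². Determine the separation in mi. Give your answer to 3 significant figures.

6.30 mi

Rearranging: r = √(G·m₁m₂/F).
F = 0.00494 N; m₁ = 6.35×10^6 kg; m₂ = 1.20×10^9 kg; G = 6.674×10^-11 N·m²/kg².
r = 10146 m
10146 m × (1 mi / 1609 m) = 6.305 mi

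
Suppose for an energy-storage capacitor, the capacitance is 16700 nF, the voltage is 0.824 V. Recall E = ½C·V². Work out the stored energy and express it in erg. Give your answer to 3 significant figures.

56.7 erg

Directly: E = ½CV².
C = 16700 nF = 1.670×10^-5 F; V = 0.824 V.
E = 5.669×10^-6 J
5.669×10^-6 J × (1 erg / 1.000×10^-7 J) = 56.69 erg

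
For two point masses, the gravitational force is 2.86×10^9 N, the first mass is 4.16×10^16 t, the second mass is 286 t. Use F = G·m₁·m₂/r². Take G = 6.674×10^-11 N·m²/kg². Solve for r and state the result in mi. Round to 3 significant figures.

Solving F = G·m₁·m₂/r² for r: r = √(G·m₁m₂/F).
F = 2.86×10^9 N; m₁ = 4.16×10^16 t = 4.160×10^19 kg; m₂ = 286 t = 2.860×10^5 kg; G = 6.674×10^-11 N·m²/kg².
r = 526.9 m
526.9 m × (1 mi / 1609 m) = 0.3274 mi

0.327 mi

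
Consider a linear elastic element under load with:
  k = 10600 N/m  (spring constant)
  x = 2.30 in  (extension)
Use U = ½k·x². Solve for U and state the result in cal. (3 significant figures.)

U is given directly by: U = ½kx².
k = 10600 N/m; x = 2.30 in = 0.05842 m.
U = 18.09 J
18.09 J × (1 cal / 4.184 J) = 4.323 cal

4.32 cal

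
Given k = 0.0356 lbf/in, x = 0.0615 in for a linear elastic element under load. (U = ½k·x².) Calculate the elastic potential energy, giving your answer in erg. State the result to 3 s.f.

U is given directly by: U = ½kx².
k = 0.0356 lbf/in = 6.235 N/m; x = 0.0615 in = 0.001562 m.
U = 7.607×10^-6 J
7.607×10^-6 J × (1 erg / 1.000×10^-7 J) = 76.07 erg

76.1 erg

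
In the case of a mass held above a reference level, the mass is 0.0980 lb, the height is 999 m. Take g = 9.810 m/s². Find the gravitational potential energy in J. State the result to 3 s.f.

436 J

Directly: PE = mgh.
m = 0.0980 lb = 0.04445 kg; h = 999 m; g = 9.810 m/s².
PE = 435.6 J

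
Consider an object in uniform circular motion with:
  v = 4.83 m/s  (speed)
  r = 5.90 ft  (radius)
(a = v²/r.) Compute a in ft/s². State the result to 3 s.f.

a is given directly by: a = v²/r.
v = 4.83 m/s; r = 5.90 ft = 1.798 m.
a = 12.97 m/s²
12.97 m/s² × (1 ft/s² / 0.3048 m/s²) = 42.56 ft/s²

42.6 ft/s²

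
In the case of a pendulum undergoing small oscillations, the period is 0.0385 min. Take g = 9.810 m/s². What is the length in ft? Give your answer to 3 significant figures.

4.35 ft

Solving T = 2π√(L/g) for L: L = g·(T/2π)².
T = 0.0385 min = 2.310 s; g = 9.810 m/s².
L = 1.326 m
1.326 m × (1 ft / 0.3048 m) = 4.350 ft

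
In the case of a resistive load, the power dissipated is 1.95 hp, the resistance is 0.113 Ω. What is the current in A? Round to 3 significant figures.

113 A

Rearranging: I = √(P/R).
P = 1.95 hp = 1454 W; R = 0.113 Ω.
I = 113.4 A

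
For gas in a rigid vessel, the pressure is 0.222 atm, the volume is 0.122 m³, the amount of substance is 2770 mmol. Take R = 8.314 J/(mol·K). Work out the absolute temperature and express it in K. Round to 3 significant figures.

119 K

Solving PV = nRT for T: T = PV/(nR).
P = 0.222 atm = 22494 Pa; V = 0.122 m³; n = 2770 mmol = 2.770 mol; R = 8.314 J/(mol·K).
T = 119.2 K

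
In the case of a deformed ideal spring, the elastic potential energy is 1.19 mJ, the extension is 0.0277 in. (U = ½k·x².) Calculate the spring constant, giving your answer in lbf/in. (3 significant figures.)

Solving U = ½k·x² for k: k = 2U/x².
U = 1.19 mJ = 0.001190 J; x = 0.0277 in = 7.036×10^-4 m.
k = 4808 N/m
4808 N/m × (1 lbf/in / 175.1 N/m) = 27.45 lbf/in

27.5 lbf/in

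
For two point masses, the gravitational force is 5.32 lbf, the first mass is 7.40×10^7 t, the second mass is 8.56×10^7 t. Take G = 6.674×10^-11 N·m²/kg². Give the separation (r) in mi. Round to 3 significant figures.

83.1 mi

From Newton's law of gravitation: r = √(G·m₁m₂/F).
F = 5.32 lbf = 23.66 N; m₁ = 7.40×10^7 t = 7.400×10^10 kg; m₂ = 8.56×10^7 t = 8.560×10^10 kg; G = 6.674×10^-11 N·m²/kg².
r = 1.337×10^5 m
1.337×10^5 m × (1 mi / 1609 m) = 83.05 mi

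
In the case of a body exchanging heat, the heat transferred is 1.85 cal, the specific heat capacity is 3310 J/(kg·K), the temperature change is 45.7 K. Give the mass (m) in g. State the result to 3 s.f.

Solving Q = m·c·ΔT for m: m = Q/(c·ΔT).
Q = 1.85 cal = 7.740 J; c = 3310 J/(kg·K); ΔT = 45.7 K.
m = 5.117×10^-5 kg
5.117×10^-5 kg × (1 g / 0.001000 kg) = 0.05117 g

0.0512 g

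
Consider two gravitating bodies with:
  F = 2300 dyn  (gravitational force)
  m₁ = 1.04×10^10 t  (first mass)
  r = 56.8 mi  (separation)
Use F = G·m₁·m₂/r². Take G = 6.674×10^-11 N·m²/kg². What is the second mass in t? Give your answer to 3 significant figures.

277 t

From Newton's law of gravitation: m₂ = F·r²/(G·m₁).
F = 2300 dyn = 0.02300 N; m₁ = 1.04×10^10 t = 1.040×10^13 kg; r = 56.8 mi = 91411 m; G = 6.674×10^-11 N·m²/kg².
m₂ = 2.769×10^5 kg
2.769×10^5 kg × (1 t / 1000 kg) = 276.9 t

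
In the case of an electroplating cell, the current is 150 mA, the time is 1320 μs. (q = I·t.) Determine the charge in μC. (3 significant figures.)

Directly: q = It.
I = 150 mA = 0.1500 A; t = 1320 μs = 0.001320 s.
q = 1.980×10^-4 C
1.980×10^-4 C × (1 μC / 1.000×10^-6 C) = 198.0 μC

198 μC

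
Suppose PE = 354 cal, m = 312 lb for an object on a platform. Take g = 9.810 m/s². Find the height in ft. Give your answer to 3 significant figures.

Rearranging: h = PE/(m·g).
PE = 354 cal = 1481 J; m = 312 lb = 141.5 kg; g = 9.810 m/s².
h = 1.067 m
1.067 m × (1 ft / 0.3048 m) = 3.500 ft

3.50 ft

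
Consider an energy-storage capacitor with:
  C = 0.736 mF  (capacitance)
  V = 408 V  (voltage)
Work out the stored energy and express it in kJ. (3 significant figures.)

E is given directly by: E = ½CV².
C = 0.736 mF = 7.360×10^-4 F; V = 408 V.
E = 61.26 J
61.26 J × (1 kJ / 1000 J) = 0.06126 kJ

0.0613 kJ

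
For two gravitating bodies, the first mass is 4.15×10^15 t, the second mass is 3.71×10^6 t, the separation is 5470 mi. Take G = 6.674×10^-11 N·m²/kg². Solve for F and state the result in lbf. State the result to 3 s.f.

From Newton's law of gravitation: F = Gm₁m₂/r².
m₁ = 4.15×10^15 t = 4.150×10^18 kg; m₂ = 3.71×10^6 t = 3.710×10^9 kg; r = 5470 mi = 8.803×10^6 m; G = 6.674×10^-11 N·m²/kg².
F = 13260 N
13260 N × (1 lbf / 4.448 N) = 2981 lbf

2980 lbf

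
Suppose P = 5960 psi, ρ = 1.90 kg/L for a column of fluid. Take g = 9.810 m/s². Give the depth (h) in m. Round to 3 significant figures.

Rearranging: h = P/(ρ·g).
P = 5960 psi = 4.109×10^7 Pa; ρ = 1.90 kg/L = 1900 kg/m³; g = 9.810 m/s².
h = 2205 m

2200 m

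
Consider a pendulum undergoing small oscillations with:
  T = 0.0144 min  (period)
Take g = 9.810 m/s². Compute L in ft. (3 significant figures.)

0.609 ft

Rearranging: L = g·(T/2π)².
T = 0.0144 min = 0.8640 s; g = 9.810 m/s².
L = 0.1855 m
0.1855 m × (1 ft / 0.3048 m) = 0.6086 ft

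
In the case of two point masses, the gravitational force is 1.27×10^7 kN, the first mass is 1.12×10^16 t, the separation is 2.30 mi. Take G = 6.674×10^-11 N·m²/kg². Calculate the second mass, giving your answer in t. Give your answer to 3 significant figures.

From Newton's law of gravitation: m₂ = F·r²/(G·m₁).
F = 1.27×10^7 kN = 1.270×10^10 N; m₁ = 1.12×10^16 t = 1.120×10^19 kg; r = 2.30 mi = 3701 m; G = 6.674×10^-11 N·m²/kg².
m₂ = 2.328×10^8 kg
2.328×10^8 kg × (1 t / 1000 kg) = 2.328×10^5 t

2.33×10^5 t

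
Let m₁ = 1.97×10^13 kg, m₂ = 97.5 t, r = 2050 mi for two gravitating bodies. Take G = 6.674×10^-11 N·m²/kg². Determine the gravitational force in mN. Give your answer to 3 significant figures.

F is given directly by: F = Gm₁m₂/r².
m₁ = 1.97×10^13 kg; m₂ = 97.5 t = 97500 kg; r = 2050 mi = 3.299×10^6 m; G = 6.674×10^-11 N·m²/kg².
F = 1.178×10^-5 N
1.178×10^-5 N × (1 mN / 0.001000 N) = 0.01178 mN

0.0118 mN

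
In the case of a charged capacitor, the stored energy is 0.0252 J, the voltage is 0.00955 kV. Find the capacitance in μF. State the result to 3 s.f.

553 μF

Rearranging E = ½C·V² for C: C = 2E/V².
E = 0.0252 J; V = 0.00955 kV = 9.550 V.
C = 5.526×10^-4 F
5.526×10^-4 F × (1 μF / 1.000×10^-6 F) = 552.6 μF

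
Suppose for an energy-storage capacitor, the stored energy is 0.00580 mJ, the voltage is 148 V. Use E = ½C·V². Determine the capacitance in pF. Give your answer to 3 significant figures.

Rearranging E = ½C·V² for C: C = 2E/V².
E = 0.00580 mJ = 5.800×10^-6 J; V = 148 V.
C = 5.296×10^-10 F
5.296×10^-10 F × (1 pF / 1.000×10^-12 F) = 529.6 pF

530 pF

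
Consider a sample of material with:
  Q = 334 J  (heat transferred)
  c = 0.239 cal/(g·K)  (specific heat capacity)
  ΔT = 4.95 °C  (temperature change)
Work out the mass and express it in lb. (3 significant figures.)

0.149 lb

Solving Q = m·c·ΔT for m: m = Q/(c·ΔT).
Q = 334 J; c = 0.239 cal/(g·K) = 1000.0 J/(kg·K); ΔT = 4.95 °C = 4.950 K.
m = 0.06748 kg
0.06748 kg × (1 lb / 0.4536 kg) = 0.1488 lb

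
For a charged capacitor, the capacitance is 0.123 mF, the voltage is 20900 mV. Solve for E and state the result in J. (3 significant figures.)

E is given directly by: E = ½CV².
C = 0.123 mF = 1.230×10^-4 F; V = 20900 mV = 20.90 V.
E = 0.02686 J

0.0269 J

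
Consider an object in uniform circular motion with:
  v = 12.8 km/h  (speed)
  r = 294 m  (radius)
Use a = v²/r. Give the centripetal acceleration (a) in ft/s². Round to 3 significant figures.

0.141 ft/s²

Directly: a = v²/r.
v = 12.8 km/h = 3.556 m/s; r = 294 m.
a = 0.04300 m/s²
0.04300 m/s² × (1 ft/s² / 0.3048 m/s²) = 0.1411 ft/s²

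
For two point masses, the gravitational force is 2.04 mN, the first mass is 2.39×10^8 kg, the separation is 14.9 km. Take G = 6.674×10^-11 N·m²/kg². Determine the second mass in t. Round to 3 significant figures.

28400 t

From Newton's law of gravitation: m₂ = F·r²/(G·m₁).
F = 2.04 mN = 0.002040 N; m₁ = 2.39×10^8 kg; r = 14.9 km = 14900 m; G = 6.674×10^-11 N·m²/kg².
m₂ = 2.839×10^7 kg
2.839×10^7 kg × (1 t / 1000 kg) = 28393 t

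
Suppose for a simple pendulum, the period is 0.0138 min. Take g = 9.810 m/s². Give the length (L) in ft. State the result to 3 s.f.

Rearranging: L = g·(T/2π)².
T = 0.0138 min = 0.8280 s; g = 9.810 m/s².
L = 0.1704 m
0.1704 m × (1 ft / 0.3048 m) = 0.5589 ft

0.559 ft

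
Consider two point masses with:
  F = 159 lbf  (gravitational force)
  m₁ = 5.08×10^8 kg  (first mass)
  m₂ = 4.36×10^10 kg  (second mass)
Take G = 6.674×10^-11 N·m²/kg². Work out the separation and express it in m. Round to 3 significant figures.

From Newton's law of gravitation: r = √(G·m₁m₂/F).
F = 159 lbf = 707.3 N; m₁ = 5.08×10^8 kg; m₂ = 4.36×10^10 kg; G = 6.674×10^-11 N·m²/kg².
r = 1446 m

1450 m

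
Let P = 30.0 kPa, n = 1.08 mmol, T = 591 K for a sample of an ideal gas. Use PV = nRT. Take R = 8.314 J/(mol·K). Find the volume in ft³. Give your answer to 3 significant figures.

0.00625 ft³

From the ideal-gas law: V = nRT/P.
P = 30.0 kPa = 30000 Pa; n = 1.08 mmol = 0.001080 mol; T = 591 K; R = 8.314 J/(mol·K).
V = 1.769×10^-4 m³
1.769×10^-4 m³ × (1 ft³ / 0.02832 m³) = 0.006247 ft³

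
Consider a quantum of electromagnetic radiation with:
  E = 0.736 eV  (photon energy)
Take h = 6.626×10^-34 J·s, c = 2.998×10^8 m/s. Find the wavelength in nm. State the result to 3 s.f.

1680 nm

Solving E = h·c/λ for λ: λ = hc/E.
E = 0.736 eV = 1.179×10^-19 J; h = 6.626×10^-34 J·s; c = 2.998×10^8 m/s.
λ = 1.685×10^-6 m
1.685×10^-6 m × (1 nm / 1.000×10^-9 m) = 1685 nm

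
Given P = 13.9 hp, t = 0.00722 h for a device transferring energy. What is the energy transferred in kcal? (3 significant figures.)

Rearranging: W = P·t.
P = 13.9 hp = 10365 W; t = 0.00722 h = 25.99 s.
W = 2.694×10^5 J
2.694×10^5 J × (1 kcal / 4184 J) = 64.39 kcal

64.4 kcal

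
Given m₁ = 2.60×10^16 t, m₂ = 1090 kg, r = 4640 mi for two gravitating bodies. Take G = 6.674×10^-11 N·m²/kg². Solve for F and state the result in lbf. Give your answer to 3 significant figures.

0.00763 lbf

From Newton's law of gravitation: F = Gm₁m₂/r².
m₁ = 2.60×10^16 t = 2.600×10^19 kg; m₂ = 1090 kg; r = 4640 mi = 7.467×10^6 m; G = 6.674×10^-11 N·m²/kg².
F = 0.03392 N  (the unit combination reduces to kg·m/s² = N)
0.03392 N × (1 lbf / 4.448 N) = 0.007625 lbf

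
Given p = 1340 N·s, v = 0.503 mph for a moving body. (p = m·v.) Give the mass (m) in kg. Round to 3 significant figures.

5960 kg

Rearranging: m = p/v.
p = 1340 N·s = 1340 kg·m/s; v = 0.503 mph = 0.2249 m/s.
m = 5959 kg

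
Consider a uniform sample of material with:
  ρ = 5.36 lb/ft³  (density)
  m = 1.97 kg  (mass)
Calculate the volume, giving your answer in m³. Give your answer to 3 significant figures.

Rearranging: V = m/ρ.
ρ = 5.36 lb/ft³ = 85.86 kg/m³; m = 1.97 kg.
V = 0.02294 m³

0.0229 m³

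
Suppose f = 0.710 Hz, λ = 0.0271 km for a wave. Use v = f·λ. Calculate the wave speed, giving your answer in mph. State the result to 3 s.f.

Directly: v = fλ.
f = 0.710 Hz; λ = 0.0271 km = 27.10 m.
v = 19.24 m/s
19.24 m/s × (1 mph / 0.4470 m/s) = 43.04 mph

43.0 mph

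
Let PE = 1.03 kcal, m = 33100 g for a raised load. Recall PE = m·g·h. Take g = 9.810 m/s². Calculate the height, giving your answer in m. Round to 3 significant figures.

13.3 m

Solving PE = m·g·h for h: h = PE/(m·g).
PE = 1.03 kcal = 4310 J; m = 33100 g = 33.10 kg; g = 9.810 m/s².
h = 13.27 m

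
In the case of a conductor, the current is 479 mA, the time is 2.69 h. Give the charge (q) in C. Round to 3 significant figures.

Directly: q = It.
I = 479 mA = 0.4790 A; t = 2.69 h = 9684 s.
q = 4639 C

4640 C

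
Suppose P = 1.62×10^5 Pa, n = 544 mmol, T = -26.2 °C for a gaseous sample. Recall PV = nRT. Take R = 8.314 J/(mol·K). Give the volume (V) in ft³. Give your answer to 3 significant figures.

Rearranging PV = nRT for V: V = nRT/P.
P = 1.62×10^5 Pa; n = 544 mmol = 0.5440 mol; T = -26.2 °C = 246.9 K; R = 8.314 J/(mol·K).
V = 0.006895 m³
0.006895 m³ × (1 ft³ / 0.02832 m³) = 0.2435 ft³

0.243 ft³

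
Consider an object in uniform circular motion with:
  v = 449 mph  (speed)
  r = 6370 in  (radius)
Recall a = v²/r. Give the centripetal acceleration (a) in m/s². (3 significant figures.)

249 m/s²

Directly: a = v²/r.
v = 449 mph = 200.7 m/s; r = 6370 in = 161.8 m.
a = 249.0 m/s²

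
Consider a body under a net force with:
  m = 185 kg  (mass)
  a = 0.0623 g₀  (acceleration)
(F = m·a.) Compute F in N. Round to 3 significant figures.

From Newton's second law: F = m·a.
m = 185 kg; a = 0.0623 g₀ = 0.6110 m/s².
F = 113.0 N

113 N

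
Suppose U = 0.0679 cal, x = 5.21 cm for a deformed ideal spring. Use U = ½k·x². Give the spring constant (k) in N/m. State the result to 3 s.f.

Rearranging U = ½k·x² for k: k = 2U/x².
U = 0.0679 cal = 0.2841 J; x = 5.21 cm = 0.05210 m.
k = 209.3 N/m

209 N/m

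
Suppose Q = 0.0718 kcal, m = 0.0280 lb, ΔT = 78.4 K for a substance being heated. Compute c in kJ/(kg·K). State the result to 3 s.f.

Rearranging Q = m·c·ΔT for c: c = Q/(m·ΔT).
Q = 0.0718 kcal = 300.4 J; m = 0.0280 lb = 0.01270 kg; ΔT = 78.4 K.
c = 301.7 J/(kg·K)
301.7 J/(kg·K) × (1 kJ/(kg·K) / 1000 J/(kg·K)) = 0.3017 kJ/(kg·K)

0.302 kJ/(kg·K)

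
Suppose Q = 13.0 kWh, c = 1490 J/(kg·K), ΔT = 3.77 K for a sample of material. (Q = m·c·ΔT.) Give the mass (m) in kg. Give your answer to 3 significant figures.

Rearranging Q = m·c·ΔT for m: m = Q/(c·ΔT).
Q = 13.0 kWh = 4.680×10^7 J; c = 1490 J/(kg·K); ΔT = 3.77 K.
m = 8331 kg

8330 kg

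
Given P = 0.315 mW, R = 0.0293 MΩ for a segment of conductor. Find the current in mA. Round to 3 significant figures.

Rearranging: I = √(P/R).
P = 0.315 mW = 3.150×10^-4 W; R = 0.0293 MΩ = 29300 Ω.
I = 1.037×10^-4 A
1.037×10^-4 A × (1 mA / 0.001000 A) = 0.1037 mA

0.104 mA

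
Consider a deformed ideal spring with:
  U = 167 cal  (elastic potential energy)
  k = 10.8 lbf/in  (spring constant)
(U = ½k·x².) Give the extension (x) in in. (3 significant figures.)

33.8 in

Rearranging U = ½k·x² for x: x = √(2U/k).
U = 167 cal = 698.7 J; k = 10.8 lbf/in = 1891 N/m.
x = 0.8596 m
0.8596 m × (1 in / 0.02540 m) = 33.84 in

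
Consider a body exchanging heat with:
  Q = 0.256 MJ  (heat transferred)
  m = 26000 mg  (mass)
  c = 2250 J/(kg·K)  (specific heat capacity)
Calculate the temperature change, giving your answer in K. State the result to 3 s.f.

4380 K

Rearranging: ΔT = Q/(m·c).
Q = 0.256 MJ = 2.560×10^5 J; m = 26000 mg = 0.02600 kg; c = 2250 J/(kg·K).
ΔT = 4376 K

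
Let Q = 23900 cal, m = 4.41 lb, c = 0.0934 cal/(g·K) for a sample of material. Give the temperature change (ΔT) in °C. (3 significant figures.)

128 °C

Rearranging Q = m·c·ΔT for ΔT: ΔT = Q/(m·c).
Q = 23900 cal = 99998 J; m = 4.41 lb = 2.000 kg; c = 0.0934 cal/(g·K) = 390.8 J/(kg·K).
ΔT = 127.9 K
Since 1 °C = 1 K, 127.9 °C.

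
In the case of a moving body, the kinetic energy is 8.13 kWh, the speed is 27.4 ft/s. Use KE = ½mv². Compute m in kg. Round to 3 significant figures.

8.39×10^5 kg

Rearranging KE = ½mv² for m: m = 2·KE/v².
KE = 8.13 kWh = 2.927×10^7 J; v = 27.4 ft/s = 8.352 m/s.
m = 8.393×10^5 kg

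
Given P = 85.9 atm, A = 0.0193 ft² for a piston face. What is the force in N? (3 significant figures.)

Rearranging: F = P·A.
P = 85.9 atm = 8.704×10^6 Pa; A = 0.0193 ft² = 0.001793 m².
F = 15606 N

15600 N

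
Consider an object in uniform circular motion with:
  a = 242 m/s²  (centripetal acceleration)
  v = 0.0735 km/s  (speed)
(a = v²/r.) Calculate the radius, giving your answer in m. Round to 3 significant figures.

Rearranging a = v²/r for r: r = v²/a.
a = 242 m/s²; v = 0.0735 km/s = 73.50 m/s.
r = 22.32 m

22.3 m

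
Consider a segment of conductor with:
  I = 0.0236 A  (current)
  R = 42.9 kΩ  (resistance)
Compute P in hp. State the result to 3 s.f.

Directly: P = I²R.
I = 0.0236 A; R = 42.9 kΩ = 42900 Ω.
P = 23.89 W  (the unit combination reduces to kg·m²/s³ = W)
23.89 W × (1 hp / 745.7 W) = 0.03204 hp

0.0320 hp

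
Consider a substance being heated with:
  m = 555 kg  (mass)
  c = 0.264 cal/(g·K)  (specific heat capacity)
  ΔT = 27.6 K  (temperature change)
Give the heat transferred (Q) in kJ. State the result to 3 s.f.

Q is given directly by: Q = mcΔT.
m = 555 kg; c = 0.264 cal/(g·K) = 1105 J/(kg·K); ΔT = 27.6 K.
Q = 1.692×10^7 J
1.692×10^7 J × (1 kJ / 1000 J) = 16920 kJ

16900 kJ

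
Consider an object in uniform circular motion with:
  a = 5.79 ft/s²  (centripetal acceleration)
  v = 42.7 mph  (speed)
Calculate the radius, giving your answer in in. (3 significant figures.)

Rearranging a = v²/r for r: r = v²/a.
a = 5.79 ft/s² = 1.765 m/s²; v = 42.7 mph = 19.09 m/s.
r = 206.5 m
206.5 m × (1 in / 0.02540 m) = 8129 in

8130 in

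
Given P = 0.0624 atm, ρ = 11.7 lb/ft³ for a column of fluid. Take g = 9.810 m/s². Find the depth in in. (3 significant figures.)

135 in

Solving P = ρ·g·h for h: h = P/(ρ·g).
P = 0.0624 atm = 6323 Pa; ρ = 11.7 lb/ft³ = 187.4 kg/m³; g = 9.810 m/s².
h = 3.439 m
3.439 m × (1 in / 0.02540 m) = 135.4 in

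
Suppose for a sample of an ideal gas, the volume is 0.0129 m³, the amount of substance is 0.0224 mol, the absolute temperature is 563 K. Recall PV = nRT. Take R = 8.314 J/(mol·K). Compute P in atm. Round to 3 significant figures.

From the ideal-gas law: P = nRT/V.
V = 0.0129 m³; n = 0.0224 mol; T = 563 K; R = 8.314 J/(mol·K).
P = 8128 Pa  (the unit combination reduces to kg/(m·s²) = Pa)
8128 Pa × (1 atm / 1.013×10^5 Pa) = 0.08022 atm

0.0802 atm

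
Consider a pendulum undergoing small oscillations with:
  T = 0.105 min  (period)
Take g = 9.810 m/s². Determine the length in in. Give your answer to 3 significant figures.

388 in

Rearranging T = 2π√(L/g) for L: L = g·(T/2π)².
T = 0.105 min = 6.300 s; g = 9.810 m/s².
L = 9.863 m
9.863 m × (1 in / 0.02540 m) = 388.3 in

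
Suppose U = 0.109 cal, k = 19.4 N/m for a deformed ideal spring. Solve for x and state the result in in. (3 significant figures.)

Rearranging: x = √(2U/k).
U = 0.109 cal = 0.4561 J; k = 19.4 N/m.
x = 0.2168 m
0.2168 m × (1 in / 0.02540 m) = 8.537 in

8.54 in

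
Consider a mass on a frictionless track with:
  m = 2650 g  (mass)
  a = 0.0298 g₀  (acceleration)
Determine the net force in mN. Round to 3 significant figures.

From Newton's second law: F = m·a.
m = 2650 g = 2.650 kg; a = 0.0298 g₀ = 0.2922 m/s².
F = 0.7744 N
0.7744 N × (1 mN / 0.001000 N) = 774.4 mN

774 mN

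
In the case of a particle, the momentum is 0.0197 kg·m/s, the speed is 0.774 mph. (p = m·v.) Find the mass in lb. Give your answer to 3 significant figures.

Rearranging: m = p/v.
p = 0.0197 kg·m/s; v = 0.774 mph = 0.3460 m/s.
m = 0.05693 kg
0.05693 kg × (1 lb / 0.4536 kg) = 0.1255 lb

0.126 lb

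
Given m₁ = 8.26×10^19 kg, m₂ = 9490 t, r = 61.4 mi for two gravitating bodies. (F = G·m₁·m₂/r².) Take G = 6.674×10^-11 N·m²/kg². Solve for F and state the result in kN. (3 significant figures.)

5360 kN

From Newton's law of gravitation: F = Gm₁m₂/r².
m₁ = 8.26×10^19 kg; m₂ = 9490 t = 9.490×10^6 kg; r = 61.4 mi = 98814 m; G = 6.674×10^-11 N·m²/kg².
F = 5.358×10^6 N
5.358×10^6 N × (1 kN / 1000 N) = 5358 kN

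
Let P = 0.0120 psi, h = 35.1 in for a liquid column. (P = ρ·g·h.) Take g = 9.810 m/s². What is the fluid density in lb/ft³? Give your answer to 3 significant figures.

Rearranging: ρ = P/(g·h).
P = 0.0120 psi = 82.74 Pa; h = 35.1 in = 0.8915 m; g = 9.810 m/s².
ρ = 9.460 kg/m³
9.460 kg/m³ × (1 lb/ft³ / 16.02 kg/m³) = 0.5906 lb/ft³

0.591 lb/ft³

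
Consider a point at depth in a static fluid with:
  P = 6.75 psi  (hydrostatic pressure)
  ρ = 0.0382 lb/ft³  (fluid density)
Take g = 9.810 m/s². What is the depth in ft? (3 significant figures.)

Rearranging P = ρ·g·h for h: h = P/(ρ·g).
P = 6.75 psi = 46540 Pa; ρ = 0.0382 lb/ft³ = 0.6119 kg/m³; g = 9.810 m/s².
h = 7753 m
7753 m × (1 ft / 0.3048 m) = 25436 ft

25400 ft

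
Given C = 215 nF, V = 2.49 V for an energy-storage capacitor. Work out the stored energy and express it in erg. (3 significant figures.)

E is given directly by: E = ½CV².
C = 215 nF = 2.150×10^-7 F; V = 2.49 V.
E = 6.665×10^-7 J
6.665×10^-7 J × (1 erg / 1.000×10^-7 J) = 6.665 erg

6.67 erg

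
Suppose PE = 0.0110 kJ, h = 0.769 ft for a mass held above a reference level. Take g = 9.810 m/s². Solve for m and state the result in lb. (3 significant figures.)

10.5 lb

Solving PE = m·g·h for m: m = PE/(g·h).
PE = 0.0110 kJ = 11.00 J; h = 0.769 ft = 0.2344 m; g = 9.810 m/s².
m = 4.784 kg
4.784 kg × (1 lb / 0.4536 kg) = 10.55 lb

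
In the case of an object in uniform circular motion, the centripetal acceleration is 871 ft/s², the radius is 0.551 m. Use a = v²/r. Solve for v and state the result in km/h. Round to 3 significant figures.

Rearranging a = v²/r for v: v = √(a·r).
a = 871 ft/s² = 265.5 m/s²; r = 0.551 m.
v = 12.09 m/s
12.09 m/s × (1 km/h / 0.2778 m/s) = 43.54 km/h

43.5 km/h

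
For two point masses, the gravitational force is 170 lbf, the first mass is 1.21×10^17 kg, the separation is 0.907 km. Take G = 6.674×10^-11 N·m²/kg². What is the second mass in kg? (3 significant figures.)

Solving F = G·m₁·m₂/r² for m₂: m₂ = F·r²/(G·m₁).
F = 170 lbf = 756.2 N; m₁ = 1.21×10^17 kg; r = 0.907 km = 907.0 m; G = 6.674×10^-11 N·m²/kg².
m₂ = 77.03 kg

77.0 kg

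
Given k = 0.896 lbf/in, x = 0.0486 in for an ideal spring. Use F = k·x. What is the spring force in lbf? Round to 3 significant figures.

From Hooke's law: F = kx.
k = 0.896 lbf/in = 156.9 N/m; x = 0.0486 in = 0.001234 m.
F = 0.1937 N  (the unit combination reduces to kg·m/s² = N)
0.1937 N × (1 lbf / 4.448 N) = 0.04355 lbf

0.0435 lbf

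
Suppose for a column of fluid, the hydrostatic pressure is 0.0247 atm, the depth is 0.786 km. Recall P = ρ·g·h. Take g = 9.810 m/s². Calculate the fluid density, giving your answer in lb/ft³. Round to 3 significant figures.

0.0203 lb/ft³

Rearranging: ρ = P/(g·h).
P = 0.0247 atm = 2503 Pa; h = 0.786 km = 786.0 m; g = 9.810 m/s².
ρ = 0.3246 kg/m³
0.3246 kg/m³ × (1 lb/ft³ / 16.02 kg/m³) = 0.02026 lb/ft³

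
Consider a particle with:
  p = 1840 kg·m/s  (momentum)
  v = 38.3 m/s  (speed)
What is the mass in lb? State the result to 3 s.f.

Rearranging: m = p/v.
p = 1840 kg·m/s; v = 38.3 m/s.
m = 48.04 kg
48.04 kg × (1 lb / 0.4536 kg) = 105.9 lb

106 lb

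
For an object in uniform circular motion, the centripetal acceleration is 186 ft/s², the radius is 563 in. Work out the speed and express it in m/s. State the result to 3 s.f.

28.5 m/s

Rearranging a = v²/r for v: v = √(a·r).
a = 186 ft/s² = 56.69 m/s²; r = 563 in = 14.30 m.
v = 28.47 m/s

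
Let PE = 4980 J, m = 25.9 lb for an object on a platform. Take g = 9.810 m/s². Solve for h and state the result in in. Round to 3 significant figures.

Rearranging: h = PE/(m·g).
PE = 4980 J; m = 25.9 lb = 11.75 kg; g = 9.810 m/s².
h = 43.21 m
43.21 m × (1 in / 0.02540 m) = 1701 in

1700 in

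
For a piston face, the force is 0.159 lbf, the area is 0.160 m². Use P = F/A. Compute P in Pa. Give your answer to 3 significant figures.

Directly: P = F/A.
F = 0.159 lbf = 0.7073 N; A = 0.160 m².
P = 4.420 Pa

4.42 Pa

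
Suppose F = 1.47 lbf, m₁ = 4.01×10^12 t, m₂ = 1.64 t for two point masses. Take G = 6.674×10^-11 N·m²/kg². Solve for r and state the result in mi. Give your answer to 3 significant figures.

5.09 mi

Rearranging F = G·m₁·m₂/r² for r: r = √(G·m₁m₂/F).
F = 1.47 lbf = 6.539 N; m₁ = 4.01×10^12 t = 4.010×10^15 kg; m₂ = 1.64 t = 1640 kg; G = 6.674×10^-11 N·m²/kg².
r = 8193 m
8193 m × (1 mi / 1609 m) = 5.091 mi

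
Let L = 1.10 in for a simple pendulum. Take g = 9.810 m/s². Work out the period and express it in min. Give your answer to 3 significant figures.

Directly: T = 2π√(L/g).
L = 1.10 in = 0.02794 m; g = 9.810 m/s².
T = 0.3353 s
0.3353 s × (1 min / 60.00 s) = 0.005589 min

0.00559 min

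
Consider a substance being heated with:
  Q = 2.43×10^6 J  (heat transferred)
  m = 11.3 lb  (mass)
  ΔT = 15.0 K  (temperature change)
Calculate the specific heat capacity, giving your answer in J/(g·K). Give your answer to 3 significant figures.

31.6 J/(g·K)

Solving Q = m·c·ΔT for c: c = Q/(m·ΔT).
Q = 2.43×10^6 J; m = 11.3 lb = 5.126 kg; ΔT = 15.0 K.
c = 31606 J/(kg·K)
31606 J/(kg·K) × (1 J/(g·K) / 1000 J/(kg·K)) = 31.61 J/(g·K)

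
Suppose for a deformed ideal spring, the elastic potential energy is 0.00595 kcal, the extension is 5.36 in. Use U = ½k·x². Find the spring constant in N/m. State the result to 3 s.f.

2690 N/m

Rearranging: k = 2U/x².
U = 0.00595 kcal = 24.89 J; x = 5.36 in = 0.1361 m.
k = 2686 N/m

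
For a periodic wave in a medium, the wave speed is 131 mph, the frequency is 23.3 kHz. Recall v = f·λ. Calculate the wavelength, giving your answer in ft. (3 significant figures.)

0.00825 ft

Solving v = f·λ for λ: λ = v/f.
v = 131 mph = 58.56 m/s; f = 23.3 kHz = 23300 Hz.
λ = 0.002513 m
0.002513 m × (1 ft / 0.3048 m) = 0.008246 ft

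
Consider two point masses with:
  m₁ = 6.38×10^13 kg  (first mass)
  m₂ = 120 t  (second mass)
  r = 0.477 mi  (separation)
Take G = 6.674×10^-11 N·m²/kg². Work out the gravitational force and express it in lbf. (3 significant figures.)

Directly: F = Gm₁m₂/r².
m₁ = 6.38×10^13 kg; m₂ = 120 t = 1.200×10^5 kg; r = 0.477 mi = 767.7 m; G = 6.674×10^-11 N·m²/kg².
F = 867.1 N
867.1 N × (1 lbf / 4.448 N) = 194.9 lbf

195 lbf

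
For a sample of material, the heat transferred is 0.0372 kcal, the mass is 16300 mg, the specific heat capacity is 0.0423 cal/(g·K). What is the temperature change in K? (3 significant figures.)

Rearranging: ΔT = Q/(m·c).
Q = 0.0372 kcal = 155.6 J; m = 16300 mg = 0.01630 kg; c = 0.0423 cal/(g·K) = 177.0 J/(kg·K).
ΔT = 53.95 K

54.0 K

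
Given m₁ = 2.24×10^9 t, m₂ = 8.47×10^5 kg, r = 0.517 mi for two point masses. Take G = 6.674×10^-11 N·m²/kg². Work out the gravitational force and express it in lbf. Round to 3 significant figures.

From Newton's law of gravitation: F = Gm₁m₂/r².
m₁ = 2.24×10^9 t = 2.240×10^12 kg; m₂ = 8.47×10^5 kg; r = 0.517 mi = 832.0 m; G = 6.674×10^-11 N·m²/kg².
F = 182.9 N
182.9 N × (1 lbf / 4.448 N) = 41.12 lbf

41.1 lbf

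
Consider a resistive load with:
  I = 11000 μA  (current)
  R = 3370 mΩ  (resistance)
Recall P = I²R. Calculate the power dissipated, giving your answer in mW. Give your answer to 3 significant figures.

0.408 mW

P is given directly by: P = I²R.
I = 11000 μA = 0.01100 A; R = 3370 mΩ = 3.370 Ω.
P = 4.078×10^-4 W  (the unit combination reduces to kg·m²/s³ = W)
4.078×10^-4 W × (1 mW / 0.001000 W) = 0.4078 mW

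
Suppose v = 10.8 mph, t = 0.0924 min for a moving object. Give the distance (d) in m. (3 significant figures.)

Rearranging: d = v·t.
v = 10.8 mph = 4.828 m/s; t = 0.0924 min = 5.544 s.
d = 26.77 m

26.8 m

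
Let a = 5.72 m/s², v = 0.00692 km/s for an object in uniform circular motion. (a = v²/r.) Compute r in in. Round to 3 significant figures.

330 in

Solving a = v²/r for r: r = v²/a.
a = 5.72 m/s²; v = 0.00692 km/s = 6.920 m/s.
r = 8.372 m
8.372 m × (1 in / 0.02540 m) = 329.6 in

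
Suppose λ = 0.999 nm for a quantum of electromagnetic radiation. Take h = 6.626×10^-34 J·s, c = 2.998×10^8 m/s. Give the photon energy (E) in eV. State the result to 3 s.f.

1240 eV

Directly: E = hc/λ.
λ = 0.999 nm = 9.990×10^-10 m; h = 6.626×10^-34 J·s; c = 2.998×10^8 m/s.
E = 1.988×10^-16 J
1.988×10^-16 J × (1 eV / 1.602×10^-19 J) = 1241 eV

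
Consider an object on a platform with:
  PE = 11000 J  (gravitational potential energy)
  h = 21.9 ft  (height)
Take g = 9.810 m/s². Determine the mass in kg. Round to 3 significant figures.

Rearranging: m = PE/(g·h).
PE = 11000 J; h = 21.9 ft = 6.675 m; g = 9.810 m/s².
m = 168.0 kg

168 kg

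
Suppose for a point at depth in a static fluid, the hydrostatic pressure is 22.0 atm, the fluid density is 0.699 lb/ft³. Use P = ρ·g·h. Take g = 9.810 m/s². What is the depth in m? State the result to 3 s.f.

20300 m

Rearranging: h = P/(ρ·g).
P = 22.0 atm = 2.229×10^6 Pa; ρ = 0.699 lb/ft³ = 11.20 kg/m³; g = 9.810 m/s².
h = 20294 m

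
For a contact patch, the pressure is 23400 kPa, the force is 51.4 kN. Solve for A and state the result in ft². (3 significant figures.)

0.0236 ft²

Solving P = F/A for A: A = F/P.
P = 23400 kPa = 2.340×10^7 Pa; F = 51.4 kN = 51400 N.
A = 0.002197 m²
0.002197 m² × (1 ft² / 0.09290 m²) = 0.02364 ft²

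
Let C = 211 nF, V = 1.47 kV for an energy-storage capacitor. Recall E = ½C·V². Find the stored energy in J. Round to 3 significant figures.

E is given directly by: E = ½CV².
C = 211 nF = 2.110×10^-7 F; V = 1.47 kV = 1470 V.
E = 0.2280 J

0.228 J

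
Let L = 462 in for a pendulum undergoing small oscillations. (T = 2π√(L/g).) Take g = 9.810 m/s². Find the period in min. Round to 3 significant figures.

0.115 min

Directly: T = 2π√(L/g).
L = 462 in = 11.73 m; g = 9.810 m/s².
T = 6.872 s
6.872 s × (1 min / 60.00 s) = 0.1145 min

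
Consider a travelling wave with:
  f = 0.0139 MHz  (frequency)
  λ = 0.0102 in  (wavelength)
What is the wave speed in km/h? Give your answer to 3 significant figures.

13.0 km/h

v is given directly by: v = fλ.
f = 0.0139 MHz = 13900 Hz; λ = 0.0102 in = 2.591×10^-4 m.
v = 3.601 m/s
3.601 m/s × (1 km/h / 0.2778 m/s) = 12.96 km/h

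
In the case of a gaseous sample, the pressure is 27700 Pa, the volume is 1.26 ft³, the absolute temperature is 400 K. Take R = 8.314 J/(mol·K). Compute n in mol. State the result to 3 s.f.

Solving PV = nRT for n: n = PV/(RT).
P = 27700 Pa; V = 1.26 ft³ = 0.03568 m³; T = 400 K; R = 8.314 J/(mol·K).
n = 0.2972 mol

0.297 mol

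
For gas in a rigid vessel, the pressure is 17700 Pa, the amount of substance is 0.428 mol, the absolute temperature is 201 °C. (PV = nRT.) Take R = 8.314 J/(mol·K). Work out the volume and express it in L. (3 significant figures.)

95.3 L

From the ideal-gas law: V = nRT/P.
P = 17700 Pa; n = 0.428 mol; T = 201 °C = 474.1 K; R = 8.314 J/(mol·K).
V = 0.09532 m³
0.09532 m³ × (1 L / 0.001000 m³) = 95.32 L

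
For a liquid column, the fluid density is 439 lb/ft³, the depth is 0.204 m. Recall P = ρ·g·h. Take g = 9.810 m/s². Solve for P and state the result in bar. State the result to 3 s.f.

P is given directly by: P = ρgh.
ρ = 439 lb/ft³ = 7032 kg/m³; h = 0.204 m; g = 9.810 m/s².
P = 14073 Pa
14073 Pa × (1 bar / 1.000×10^5 Pa) = 0.1407 bar

0.141 bar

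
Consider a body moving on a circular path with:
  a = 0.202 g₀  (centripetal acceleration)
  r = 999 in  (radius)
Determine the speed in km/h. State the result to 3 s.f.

Rearranging a = v²/r for v: v = √(a·r).
a = 0.202 g₀ = 1.981 m/s²; r = 999 in = 25.37 m.
v = 7.090 m/s
7.090 m/s × (1 km/h / 0.2778 m/s) = 25.52 km/h

25.5 km/h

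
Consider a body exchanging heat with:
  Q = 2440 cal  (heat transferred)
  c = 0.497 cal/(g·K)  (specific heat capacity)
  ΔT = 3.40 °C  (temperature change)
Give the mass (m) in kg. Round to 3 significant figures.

1.44 kg

Rearranging: m = Q/(c·ΔT).
Q = 2440 cal = 10209 J; c = 0.497 cal/(g·K) = 2079 J/(kg·K); ΔT = 3.40 °C = 3.400 K.
m = 1.444 kg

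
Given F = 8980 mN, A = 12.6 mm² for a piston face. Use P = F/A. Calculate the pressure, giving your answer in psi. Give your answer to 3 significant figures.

Directly: P = F/A.
F = 8980 mN = 8.980 N; A = 12.6 mm² = 1.260×10^-5 m².
P = 7.127×10^5 Pa  (the unit combination reduces to kg/(m·s²) = Pa)
7.127×10^5 Pa × (1 psi / 6895 Pa) = 103.4 psi

103 psi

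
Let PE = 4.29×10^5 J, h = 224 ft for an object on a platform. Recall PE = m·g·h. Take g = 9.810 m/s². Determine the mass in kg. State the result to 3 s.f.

641 kg

Rearranging PE = m·g·h for m: m = PE/(g·h).
PE = 4.29×10^5 J; h = 224 ft = 68.28 m; g = 9.810 m/s².
m = 640.5 kg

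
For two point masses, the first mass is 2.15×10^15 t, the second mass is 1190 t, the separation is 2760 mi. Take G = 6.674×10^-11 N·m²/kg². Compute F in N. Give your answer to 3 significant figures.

8.65 N

F is given directly by: F = Gm₁m₂/r².
m₁ = 2.15×10^15 t = 2.150×10^18 kg; m₂ = 1190 t = 1.190×10^6 kg; r = 2760 mi = 4.442×10^6 m; G = 6.674×10^-11 N·m²/kg².
F = 8.655 N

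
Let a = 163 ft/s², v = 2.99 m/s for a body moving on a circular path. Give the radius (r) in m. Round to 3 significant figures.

0.180 m

Rearranging: r = v²/a.
a = 163 ft/s² = 49.68 m/s²; v = 2.99 m/s.
r = 0.1799 m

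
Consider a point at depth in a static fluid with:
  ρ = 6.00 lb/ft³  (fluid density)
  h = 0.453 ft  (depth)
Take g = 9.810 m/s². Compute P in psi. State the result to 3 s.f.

0.0189 psi

P is given directly by: P = ρgh.
ρ = 6.00 lb/ft³ = 96.11 kg/m³; h = 0.453 ft = 0.1381 m; g = 9.810 m/s².
P = 130.2 Pa
130.2 Pa × (1 psi / 6895 Pa) = 0.01888 psi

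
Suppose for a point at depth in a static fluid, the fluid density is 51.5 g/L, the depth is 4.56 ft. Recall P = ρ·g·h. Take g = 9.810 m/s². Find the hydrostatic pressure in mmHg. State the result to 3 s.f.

5.27 mmHg

Directly: P = ρgh.
ρ = 51.5 g/L = 51.50 kg/m³; h = 4.56 ft = 1.390 m; g = 9.810 m/s².
P = 702.2 Pa
702.2 Pa × (1 mmHg / 133.3 Pa) = 5.267 mmHg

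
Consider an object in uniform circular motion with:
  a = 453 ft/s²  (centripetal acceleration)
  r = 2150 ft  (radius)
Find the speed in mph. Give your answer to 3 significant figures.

673 mph

Solving a = v²/r for v: v = √(a·r).
a = 453 ft/s² = 138.1 m/s²; r = 2150 ft = 655.3 m.
v = 300.8 m/s
300.8 m/s × (1 mph / 0.4470 m/s) = 672.9 mph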